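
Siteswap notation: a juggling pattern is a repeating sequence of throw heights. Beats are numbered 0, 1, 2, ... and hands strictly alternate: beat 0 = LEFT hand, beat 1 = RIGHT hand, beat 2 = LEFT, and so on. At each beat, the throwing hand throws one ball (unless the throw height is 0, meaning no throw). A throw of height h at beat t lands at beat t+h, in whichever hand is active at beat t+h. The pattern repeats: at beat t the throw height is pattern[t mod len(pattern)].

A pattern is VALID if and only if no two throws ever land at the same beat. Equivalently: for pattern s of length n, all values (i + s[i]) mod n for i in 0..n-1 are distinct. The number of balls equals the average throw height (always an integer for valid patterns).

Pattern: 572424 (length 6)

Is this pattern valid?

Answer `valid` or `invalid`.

i=0: (i + s[i]) mod n = (0 + 5) mod 6 = 5
i=1: (i + s[i]) mod n = (1 + 7) mod 6 = 2
i=2: (i + s[i]) mod n = (2 + 2) mod 6 = 4
i=3: (i + s[i]) mod n = (3 + 4) mod 6 = 1
i=4: (i + s[i]) mod n = (4 + 2) mod 6 = 0
i=5: (i + s[i]) mod n = (5 + 4) mod 6 = 3
Residues: [5, 2, 4, 1, 0, 3], distinct: True

Answer: valid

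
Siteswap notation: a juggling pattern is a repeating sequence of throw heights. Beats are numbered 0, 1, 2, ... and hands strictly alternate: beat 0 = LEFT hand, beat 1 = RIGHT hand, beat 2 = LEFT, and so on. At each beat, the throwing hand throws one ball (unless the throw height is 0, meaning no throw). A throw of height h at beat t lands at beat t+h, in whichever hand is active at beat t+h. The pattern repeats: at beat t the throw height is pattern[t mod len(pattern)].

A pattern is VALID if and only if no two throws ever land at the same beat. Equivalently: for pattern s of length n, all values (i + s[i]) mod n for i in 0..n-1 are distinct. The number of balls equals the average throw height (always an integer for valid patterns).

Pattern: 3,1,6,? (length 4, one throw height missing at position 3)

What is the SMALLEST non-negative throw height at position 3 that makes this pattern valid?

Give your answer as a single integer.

i=0: (0 + 3) mod 4 = 3
i=1: (1 + 1) mod 4 = 2
i=2: (2 + 6) mod 4 = 0
i=3: s[i]=? (unknown)
Known residues: [0, 2, 3]; need a permutation of 0..3, so missing residue r = 1
Need (3 + s) mod 4 = 1; smallest s = (1 - 3) mod 4 = 2

Answer: 2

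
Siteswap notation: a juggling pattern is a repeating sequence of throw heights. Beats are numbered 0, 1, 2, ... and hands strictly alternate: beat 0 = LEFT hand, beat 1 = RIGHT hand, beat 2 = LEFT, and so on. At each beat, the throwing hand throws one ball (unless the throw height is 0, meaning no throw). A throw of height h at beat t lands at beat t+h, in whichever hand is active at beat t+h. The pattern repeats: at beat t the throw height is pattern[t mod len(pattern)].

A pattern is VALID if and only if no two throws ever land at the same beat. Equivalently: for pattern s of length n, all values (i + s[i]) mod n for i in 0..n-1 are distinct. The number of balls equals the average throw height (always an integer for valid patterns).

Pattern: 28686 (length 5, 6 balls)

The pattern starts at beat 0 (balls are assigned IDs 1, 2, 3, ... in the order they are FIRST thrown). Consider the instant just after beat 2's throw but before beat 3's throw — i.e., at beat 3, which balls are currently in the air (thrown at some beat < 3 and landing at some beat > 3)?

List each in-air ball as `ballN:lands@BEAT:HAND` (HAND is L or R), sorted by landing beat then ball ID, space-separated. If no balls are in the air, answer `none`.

Beat 0 (L): throw ball1 h=2 -> lands@2:L; in-air after throw: [b1@2:L]
Beat 1 (R): throw ball2 h=8 -> lands@9:R; in-air after throw: [b1@2:L b2@9:R]
Beat 2 (L): throw ball1 h=6 -> lands@8:L; in-air after throw: [b1@8:L b2@9:R]
Beat 3 (R): throw ball3 h=8 -> lands@11:R; in-air after throw: [b1@8:L b2@9:R b3@11:R]

Answer: ball1:lands@8:L ball2:lands@9:R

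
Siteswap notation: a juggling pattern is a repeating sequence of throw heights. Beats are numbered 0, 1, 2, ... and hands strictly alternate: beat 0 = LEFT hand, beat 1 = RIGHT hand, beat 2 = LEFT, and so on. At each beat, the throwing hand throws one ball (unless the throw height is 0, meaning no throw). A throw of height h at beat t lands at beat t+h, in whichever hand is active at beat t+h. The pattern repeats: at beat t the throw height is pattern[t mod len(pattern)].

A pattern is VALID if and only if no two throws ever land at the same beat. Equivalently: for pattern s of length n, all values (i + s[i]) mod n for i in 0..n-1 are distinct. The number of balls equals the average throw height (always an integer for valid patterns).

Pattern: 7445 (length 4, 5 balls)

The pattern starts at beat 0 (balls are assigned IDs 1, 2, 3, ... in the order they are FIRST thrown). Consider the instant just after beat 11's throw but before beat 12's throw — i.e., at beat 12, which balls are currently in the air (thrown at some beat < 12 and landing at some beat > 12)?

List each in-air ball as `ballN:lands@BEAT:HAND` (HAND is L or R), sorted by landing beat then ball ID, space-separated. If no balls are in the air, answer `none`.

Answer: ball2:lands@13:R ball3:lands@14:L ball4:lands@15:R ball5:lands@16:L

Derivation:
Beat 0 (L): throw ball1 h=7 -> lands@7:R; in-air after throw: [b1@7:R]
Beat 1 (R): throw ball2 h=4 -> lands@5:R; in-air after throw: [b2@5:R b1@7:R]
Beat 2 (L): throw ball3 h=4 -> lands@6:L; in-air after throw: [b2@5:R b3@6:L b1@7:R]
Beat 3 (R): throw ball4 h=5 -> lands@8:L; in-air after throw: [b2@5:R b3@6:L b1@7:R b4@8:L]
Beat 4 (L): throw ball5 h=7 -> lands@11:R; in-air after throw: [b2@5:R b3@6:L b1@7:R b4@8:L b5@11:R]
Beat 5 (R): throw ball2 h=4 -> lands@9:R; in-air after throw: [b3@6:L b1@7:R b4@8:L b2@9:R b5@11:R]
Beat 6 (L): throw ball3 h=4 -> lands@10:L; in-air after throw: [b1@7:R b4@8:L b2@9:R b3@10:L b5@11:R]
Beat 7 (R): throw ball1 h=5 -> lands@12:L; in-air after throw: [b4@8:L b2@9:R b3@10:L b5@11:R b1@12:L]
Beat 8 (L): throw ball4 h=7 -> lands@15:R; in-air after throw: [b2@9:R b3@10:L b5@11:R b1@12:L b4@15:R]
Beat 9 (R): throw ball2 h=4 -> lands@13:R; in-air after throw: [b3@10:L b5@11:R b1@12:L b2@13:R b4@15:R]
Beat 10 (L): throw ball3 h=4 -> lands@14:L; in-air after throw: [b5@11:R b1@12:L b2@13:R b3@14:L b4@15:R]
Beat 11 (R): throw ball5 h=5 -> lands@16:L; in-air after throw: [b1@12:L b2@13:R b3@14:L b4@15:R b5@16:L]
Beat 12 (L): throw ball1 h=7 -> lands@19:R; in-air after throw: [b2@13:R b3@14:L b4@15:R b5@16:L b1@19:R]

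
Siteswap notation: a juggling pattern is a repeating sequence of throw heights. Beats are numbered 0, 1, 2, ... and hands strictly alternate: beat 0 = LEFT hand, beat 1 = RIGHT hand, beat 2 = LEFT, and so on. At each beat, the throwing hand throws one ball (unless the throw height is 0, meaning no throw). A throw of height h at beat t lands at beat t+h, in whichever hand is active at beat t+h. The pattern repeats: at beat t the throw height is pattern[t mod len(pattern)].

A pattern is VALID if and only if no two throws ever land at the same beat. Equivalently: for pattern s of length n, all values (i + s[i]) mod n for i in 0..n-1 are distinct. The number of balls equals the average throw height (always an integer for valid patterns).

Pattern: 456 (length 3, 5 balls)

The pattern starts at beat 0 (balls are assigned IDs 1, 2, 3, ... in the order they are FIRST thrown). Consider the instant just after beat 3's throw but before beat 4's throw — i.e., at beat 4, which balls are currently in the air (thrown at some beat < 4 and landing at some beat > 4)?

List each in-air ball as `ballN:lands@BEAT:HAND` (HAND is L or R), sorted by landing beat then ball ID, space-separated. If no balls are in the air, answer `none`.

Beat 0 (L): throw ball1 h=4 -> lands@4:L; in-air after throw: [b1@4:L]
Beat 1 (R): throw ball2 h=5 -> lands@6:L; in-air after throw: [b1@4:L b2@6:L]
Beat 2 (L): throw ball3 h=6 -> lands@8:L; in-air after throw: [b1@4:L b2@6:L b3@8:L]
Beat 3 (R): throw ball4 h=4 -> lands@7:R; in-air after throw: [b1@4:L b2@6:L b4@7:R b3@8:L]
Beat 4 (L): throw ball1 h=5 -> lands@9:R; in-air after throw: [b2@6:L b4@7:R b3@8:L b1@9:R]

Answer: ball2:lands@6:L ball4:lands@7:R ball3:lands@8:L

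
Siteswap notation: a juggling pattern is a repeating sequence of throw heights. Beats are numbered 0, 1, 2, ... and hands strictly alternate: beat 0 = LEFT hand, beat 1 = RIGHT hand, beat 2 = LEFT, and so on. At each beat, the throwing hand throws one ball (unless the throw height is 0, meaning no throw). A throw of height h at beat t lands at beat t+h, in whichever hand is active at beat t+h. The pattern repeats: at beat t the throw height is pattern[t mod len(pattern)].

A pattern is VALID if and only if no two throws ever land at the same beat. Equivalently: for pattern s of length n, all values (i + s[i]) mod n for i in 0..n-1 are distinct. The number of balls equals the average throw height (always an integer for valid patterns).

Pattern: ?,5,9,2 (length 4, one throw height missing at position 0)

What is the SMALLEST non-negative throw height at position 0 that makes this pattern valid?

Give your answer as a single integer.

Answer: 0

Derivation:
i=0: s[i]=? (unknown)
i=1: (1 + 5) mod 4 = 2
i=2: (2 + 9) mod 4 = 3
i=3: (3 + 2) mod 4 = 1
Known residues: [1, 2, 3]; need a permutation of 0..3, so missing residue r = 0
Need (0 + s) mod 4 = 0; smallest s = (0 - 0) mod 4 = 0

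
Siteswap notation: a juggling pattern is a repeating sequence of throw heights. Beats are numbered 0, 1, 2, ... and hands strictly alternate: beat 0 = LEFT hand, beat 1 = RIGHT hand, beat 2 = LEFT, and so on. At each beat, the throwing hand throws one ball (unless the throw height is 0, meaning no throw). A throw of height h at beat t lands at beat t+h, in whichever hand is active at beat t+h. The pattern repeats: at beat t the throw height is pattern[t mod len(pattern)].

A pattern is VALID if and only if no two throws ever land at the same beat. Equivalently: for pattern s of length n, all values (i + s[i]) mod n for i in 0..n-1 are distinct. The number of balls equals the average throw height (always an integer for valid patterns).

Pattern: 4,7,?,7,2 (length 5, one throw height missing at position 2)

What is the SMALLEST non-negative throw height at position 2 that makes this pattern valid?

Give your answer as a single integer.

Answer: 0

Derivation:
i=0: (0 + 4) mod 5 = 4
i=1: (1 + 7) mod 5 = 3
i=2: s[i]=? (unknown)
i=3: (3 + 7) mod 5 = 0
i=4: (4 + 2) mod 5 = 1
Known residues: [0, 1, 3, 4]; need a permutation of 0..4, so missing residue r = 2
Need (2 + s) mod 5 = 2; smallest s = (2 - 2) mod 5 = 0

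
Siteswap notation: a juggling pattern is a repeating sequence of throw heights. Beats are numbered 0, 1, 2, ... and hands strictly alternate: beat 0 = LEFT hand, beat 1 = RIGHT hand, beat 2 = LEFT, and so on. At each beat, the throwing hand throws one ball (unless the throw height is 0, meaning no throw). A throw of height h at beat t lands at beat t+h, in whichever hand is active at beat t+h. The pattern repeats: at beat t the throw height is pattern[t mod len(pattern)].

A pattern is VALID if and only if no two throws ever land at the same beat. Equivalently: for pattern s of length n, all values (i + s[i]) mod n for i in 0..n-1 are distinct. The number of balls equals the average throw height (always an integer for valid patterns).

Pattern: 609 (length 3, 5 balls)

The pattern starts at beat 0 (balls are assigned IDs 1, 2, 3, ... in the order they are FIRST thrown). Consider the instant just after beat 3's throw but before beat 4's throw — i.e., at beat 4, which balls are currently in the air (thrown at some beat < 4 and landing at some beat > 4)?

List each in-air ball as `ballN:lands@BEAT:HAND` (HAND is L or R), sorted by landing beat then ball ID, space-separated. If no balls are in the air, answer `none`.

Beat 0 (L): throw ball1 h=6 -> lands@6:L; in-air after throw: [b1@6:L]
Beat 2 (L): throw ball2 h=9 -> lands@11:R; in-air after throw: [b1@6:L b2@11:R]
Beat 3 (R): throw ball3 h=6 -> lands@9:R; in-air after throw: [b1@6:L b3@9:R b2@11:R]

Answer: ball1:lands@6:L ball3:lands@9:R ball2:lands@11:R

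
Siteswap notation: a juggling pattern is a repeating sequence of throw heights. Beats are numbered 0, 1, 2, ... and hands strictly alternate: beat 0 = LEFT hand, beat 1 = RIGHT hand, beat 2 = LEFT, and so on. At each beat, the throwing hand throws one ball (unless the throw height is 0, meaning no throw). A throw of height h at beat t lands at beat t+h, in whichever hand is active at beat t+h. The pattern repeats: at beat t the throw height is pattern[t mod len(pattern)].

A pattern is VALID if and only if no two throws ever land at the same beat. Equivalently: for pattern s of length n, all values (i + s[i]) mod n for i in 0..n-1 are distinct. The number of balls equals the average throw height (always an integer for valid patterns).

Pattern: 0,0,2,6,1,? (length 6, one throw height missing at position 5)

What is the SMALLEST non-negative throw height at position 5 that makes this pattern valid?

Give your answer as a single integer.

Answer: 3

Derivation:
i=0: (0 + 0) mod 6 = 0
i=1: (1 + 0) mod 6 = 1
i=2: (2 + 2) mod 6 = 4
i=3: (3 + 6) mod 6 = 3
i=4: (4 + 1) mod 6 = 5
i=5: s[i]=? (unknown)
Known residues: [0, 1, 3, 4, 5]; need a permutation of 0..5, so missing residue r = 2
Need (5 + s) mod 6 = 2; smallest s = (2 - 5) mod 6 = 3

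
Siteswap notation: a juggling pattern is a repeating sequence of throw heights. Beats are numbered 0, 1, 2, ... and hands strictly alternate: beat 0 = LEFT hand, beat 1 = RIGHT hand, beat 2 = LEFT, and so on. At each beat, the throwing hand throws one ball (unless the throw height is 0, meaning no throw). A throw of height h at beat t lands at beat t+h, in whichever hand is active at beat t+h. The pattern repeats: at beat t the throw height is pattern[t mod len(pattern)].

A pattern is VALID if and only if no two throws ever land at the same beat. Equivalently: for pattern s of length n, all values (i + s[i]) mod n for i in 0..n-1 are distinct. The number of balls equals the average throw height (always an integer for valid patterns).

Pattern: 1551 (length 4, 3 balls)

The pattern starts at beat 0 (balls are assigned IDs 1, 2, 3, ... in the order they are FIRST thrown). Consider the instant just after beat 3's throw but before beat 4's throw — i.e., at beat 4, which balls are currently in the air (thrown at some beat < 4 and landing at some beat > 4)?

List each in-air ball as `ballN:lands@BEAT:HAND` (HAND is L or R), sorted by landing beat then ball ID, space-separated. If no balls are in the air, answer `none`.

Answer: ball1:lands@6:L ball2:lands@7:R

Derivation:
Beat 0 (L): throw ball1 h=1 -> lands@1:R; in-air after throw: [b1@1:R]
Beat 1 (R): throw ball1 h=5 -> lands@6:L; in-air after throw: [b1@6:L]
Beat 2 (L): throw ball2 h=5 -> lands@7:R; in-air after throw: [b1@6:L b2@7:R]
Beat 3 (R): throw ball3 h=1 -> lands@4:L; in-air after throw: [b3@4:L b1@6:L b2@7:R]
Beat 4 (L): throw ball3 h=1 -> lands@5:R; in-air after throw: [b3@5:R b1@6:L b2@7:R]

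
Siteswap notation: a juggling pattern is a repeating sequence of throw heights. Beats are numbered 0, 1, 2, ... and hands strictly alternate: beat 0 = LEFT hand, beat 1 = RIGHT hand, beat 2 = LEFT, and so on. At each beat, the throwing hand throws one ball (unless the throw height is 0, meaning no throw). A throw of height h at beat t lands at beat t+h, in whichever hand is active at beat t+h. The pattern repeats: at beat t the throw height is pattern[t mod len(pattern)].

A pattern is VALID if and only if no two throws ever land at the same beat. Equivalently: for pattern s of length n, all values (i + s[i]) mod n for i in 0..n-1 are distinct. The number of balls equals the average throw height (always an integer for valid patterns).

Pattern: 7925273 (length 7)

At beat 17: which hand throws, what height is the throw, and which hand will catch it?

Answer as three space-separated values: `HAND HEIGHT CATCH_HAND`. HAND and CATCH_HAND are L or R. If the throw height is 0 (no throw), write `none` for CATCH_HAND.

Answer: R 5 L

Derivation:
Beat 17: 17 mod 2 = 1, so hand = R
Throw height = pattern[17 mod 7] = pattern[3] = 5
Lands at beat 17+5=22, 22 mod 2 = 0, so catch hand = L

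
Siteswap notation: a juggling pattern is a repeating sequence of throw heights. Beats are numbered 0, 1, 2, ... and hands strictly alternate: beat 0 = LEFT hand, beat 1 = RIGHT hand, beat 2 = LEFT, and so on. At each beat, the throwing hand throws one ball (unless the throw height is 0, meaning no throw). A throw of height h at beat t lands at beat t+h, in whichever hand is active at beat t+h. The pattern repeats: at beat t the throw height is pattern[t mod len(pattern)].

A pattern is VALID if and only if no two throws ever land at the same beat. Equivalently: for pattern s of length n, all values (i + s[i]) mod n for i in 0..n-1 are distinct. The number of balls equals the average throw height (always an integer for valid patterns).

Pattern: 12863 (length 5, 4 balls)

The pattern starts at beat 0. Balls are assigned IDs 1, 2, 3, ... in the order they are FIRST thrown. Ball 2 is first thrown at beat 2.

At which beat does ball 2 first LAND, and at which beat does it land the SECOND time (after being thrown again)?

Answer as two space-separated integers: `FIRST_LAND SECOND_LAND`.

Beat 0 (L): throw ball1 h=1 -> lands@1:R; in-air after throw: [b1@1:R]
Beat 1 (R): throw ball1 h=2 -> lands@3:R; in-air after throw: [b1@3:R]
Beat 2 (L): throw ball2 h=8 -> lands@10:L; in-air after throw: [b1@3:R b2@10:L]
Beat 3 (R): throw ball1 h=6 -> lands@9:R; in-air after throw: [b1@9:R b2@10:L]
Beat 4 (L): throw ball3 h=3 -> lands@7:R; in-air after throw: [b3@7:R b1@9:R b2@10:L]
Beat 5 (R): throw ball4 h=1 -> lands@6:L; in-air after throw: [b4@6:L b3@7:R b1@9:R b2@10:L]
Beat 6 (L): throw ball4 h=2 -> lands@8:L; in-air after throw: [b3@7:R b4@8:L b1@9:R b2@10:L]
Beat 7 (R): throw ball3 h=8 -> lands@15:R; in-air after throw: [b4@8:L b1@9:R b2@10:L b3@15:R]
Beat 8 (L): throw ball4 h=6 -> lands@14:L; in-air after throw: [b1@9:R b2@10:L b4@14:L b3@15:R]
Beat 9 (R): throw ball1 h=3 -> lands@12:L; in-air after throw: [b2@10:L b1@12:L b4@14:L b3@15:R]
Beat 10 (L): throw ball2 h=1 -> lands@11:R; in-air after throw: [b2@11:R b1@12:L b4@14:L b3@15:R]
Beat 11 (R): throw ball2 h=2 -> lands@13:R; in-air after throw: [b1@12:L b2@13:R b4@14:L b3@15:R]
Ball 2: thrown@2 h=8 -> first land @10; rethrown@10 h=1 -> second land @11

Answer: 10 11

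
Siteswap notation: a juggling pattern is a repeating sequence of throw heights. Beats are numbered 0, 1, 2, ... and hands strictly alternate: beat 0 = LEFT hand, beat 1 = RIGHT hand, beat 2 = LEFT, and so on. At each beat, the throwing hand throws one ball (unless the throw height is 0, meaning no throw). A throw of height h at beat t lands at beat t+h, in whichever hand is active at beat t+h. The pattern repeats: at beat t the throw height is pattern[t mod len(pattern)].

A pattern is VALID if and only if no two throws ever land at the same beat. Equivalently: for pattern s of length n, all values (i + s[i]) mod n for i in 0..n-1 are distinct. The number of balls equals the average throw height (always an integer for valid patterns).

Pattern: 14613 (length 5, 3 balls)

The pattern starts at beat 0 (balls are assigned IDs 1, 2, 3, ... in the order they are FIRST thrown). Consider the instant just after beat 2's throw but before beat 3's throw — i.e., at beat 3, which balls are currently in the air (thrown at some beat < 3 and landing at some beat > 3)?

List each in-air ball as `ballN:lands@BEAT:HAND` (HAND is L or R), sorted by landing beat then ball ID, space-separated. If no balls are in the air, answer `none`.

Answer: ball1:lands@5:R ball2:lands@8:L

Derivation:
Beat 0 (L): throw ball1 h=1 -> lands@1:R; in-air after throw: [b1@1:R]
Beat 1 (R): throw ball1 h=4 -> lands@5:R; in-air after throw: [b1@5:R]
Beat 2 (L): throw ball2 h=6 -> lands@8:L; in-air after throw: [b1@5:R b2@8:L]
Beat 3 (R): throw ball3 h=1 -> lands@4:L; in-air after throw: [b3@4:L b1@5:R b2@8:L]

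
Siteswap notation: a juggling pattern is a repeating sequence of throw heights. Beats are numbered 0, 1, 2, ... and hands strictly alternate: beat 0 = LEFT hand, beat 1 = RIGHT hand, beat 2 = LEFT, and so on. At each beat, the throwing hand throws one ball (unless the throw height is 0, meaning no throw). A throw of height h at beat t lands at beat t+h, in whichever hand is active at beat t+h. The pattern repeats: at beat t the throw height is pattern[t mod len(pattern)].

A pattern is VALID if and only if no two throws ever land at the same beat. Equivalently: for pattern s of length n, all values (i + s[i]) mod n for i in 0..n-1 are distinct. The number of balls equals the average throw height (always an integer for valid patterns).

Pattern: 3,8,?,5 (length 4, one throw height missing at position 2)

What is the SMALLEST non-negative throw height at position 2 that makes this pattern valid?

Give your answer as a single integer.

Answer: 0

Derivation:
i=0: (0 + 3) mod 4 = 3
i=1: (1 + 8) mod 4 = 1
i=2: s[i]=? (unknown)
i=3: (3 + 5) mod 4 = 0
Known residues: [0, 1, 3]; need a permutation of 0..3, so missing residue r = 2
Need (2 + s) mod 4 = 2; smallest s = (2 - 2) mod 4 = 0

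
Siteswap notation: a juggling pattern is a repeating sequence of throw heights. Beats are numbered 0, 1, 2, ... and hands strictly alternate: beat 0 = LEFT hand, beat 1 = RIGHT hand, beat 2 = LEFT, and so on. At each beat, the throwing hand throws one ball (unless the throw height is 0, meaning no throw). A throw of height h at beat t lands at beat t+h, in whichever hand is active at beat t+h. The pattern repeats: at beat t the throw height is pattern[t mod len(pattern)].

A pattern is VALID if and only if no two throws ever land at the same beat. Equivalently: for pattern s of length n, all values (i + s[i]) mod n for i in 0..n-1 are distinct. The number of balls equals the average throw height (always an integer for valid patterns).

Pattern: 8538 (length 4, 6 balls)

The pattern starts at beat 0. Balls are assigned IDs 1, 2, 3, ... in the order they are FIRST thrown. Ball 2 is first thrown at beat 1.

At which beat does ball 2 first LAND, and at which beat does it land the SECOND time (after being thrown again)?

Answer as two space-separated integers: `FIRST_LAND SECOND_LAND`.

Answer: 6 9

Derivation:
Beat 0 (L): throw ball1 h=8 -> lands@8:L; in-air after throw: [b1@8:L]
Beat 1 (R): throw ball2 h=5 -> lands@6:L; in-air after throw: [b2@6:L b1@8:L]
Beat 2 (L): throw ball3 h=3 -> lands@5:R; in-air after throw: [b3@5:R b2@6:L b1@8:L]
Beat 3 (R): throw ball4 h=8 -> lands@11:R; in-air after throw: [b3@5:R b2@6:L b1@8:L b4@11:R]
Beat 4 (L): throw ball5 h=8 -> lands@12:L; in-air after throw: [b3@5:R b2@6:L b1@8:L b4@11:R b5@12:L]
Beat 5 (R): throw ball3 h=5 -> lands@10:L; in-air after throw: [b2@6:L b1@8:L b3@10:L b4@11:R b5@12:L]
Beat 6 (L): throw ball2 h=3 -> lands@9:R; in-air after throw: [b1@8:L b2@9:R b3@10:L b4@11:R b5@12:L]
Beat 7 (R): throw ball6 h=8 -> lands@15:R; in-air after throw: [b1@8:L b2@9:R b3@10:L b4@11:R b5@12:L b6@15:R]
Beat 8 (L): throw ball1 h=8 -> lands@16:L; in-air after throw: [b2@9:R b3@10:L b4@11:R b5@12:L b6@15:R b1@16:L]
Beat 9 (R): throw ball2 h=5 -> lands@14:L; in-air after throw: [b3@10:L b4@11:R b5@12:L b2@14:L b6@15:R b1@16:L]
Ball 2: thrown@1 h=5 -> first land @6; rethrown@6 h=3 -> second land @9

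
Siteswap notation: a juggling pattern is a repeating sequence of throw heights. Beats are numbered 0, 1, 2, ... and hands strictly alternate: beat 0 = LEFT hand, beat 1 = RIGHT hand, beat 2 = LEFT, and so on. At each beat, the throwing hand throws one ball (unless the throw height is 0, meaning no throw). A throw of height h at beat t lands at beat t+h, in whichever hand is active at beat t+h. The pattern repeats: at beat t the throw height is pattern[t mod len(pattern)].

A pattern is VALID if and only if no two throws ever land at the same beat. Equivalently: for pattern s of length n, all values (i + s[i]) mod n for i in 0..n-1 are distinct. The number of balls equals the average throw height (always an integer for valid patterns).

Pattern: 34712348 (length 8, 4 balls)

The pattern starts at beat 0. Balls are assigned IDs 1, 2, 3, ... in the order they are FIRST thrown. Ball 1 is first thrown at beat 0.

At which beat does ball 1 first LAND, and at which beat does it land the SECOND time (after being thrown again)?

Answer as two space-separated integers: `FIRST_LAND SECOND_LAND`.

Beat 0 (L): throw ball1 h=3 -> lands@3:R; in-air after throw: [b1@3:R]
Beat 1 (R): throw ball2 h=4 -> lands@5:R; in-air after throw: [b1@3:R b2@5:R]
Beat 2 (L): throw ball3 h=7 -> lands@9:R; in-air after throw: [b1@3:R b2@5:R b3@9:R]
Beat 3 (R): throw ball1 h=1 -> lands@4:L; in-air after throw: [b1@4:L b2@5:R b3@9:R]
Beat 4 (L): throw ball1 h=2 -> lands@6:L; in-air after throw: [b2@5:R b1@6:L b3@9:R]
Ball 1: thrown@0 h=3 -> first land @3; rethrown@3 h=1 -> second land @4

Answer: 3 4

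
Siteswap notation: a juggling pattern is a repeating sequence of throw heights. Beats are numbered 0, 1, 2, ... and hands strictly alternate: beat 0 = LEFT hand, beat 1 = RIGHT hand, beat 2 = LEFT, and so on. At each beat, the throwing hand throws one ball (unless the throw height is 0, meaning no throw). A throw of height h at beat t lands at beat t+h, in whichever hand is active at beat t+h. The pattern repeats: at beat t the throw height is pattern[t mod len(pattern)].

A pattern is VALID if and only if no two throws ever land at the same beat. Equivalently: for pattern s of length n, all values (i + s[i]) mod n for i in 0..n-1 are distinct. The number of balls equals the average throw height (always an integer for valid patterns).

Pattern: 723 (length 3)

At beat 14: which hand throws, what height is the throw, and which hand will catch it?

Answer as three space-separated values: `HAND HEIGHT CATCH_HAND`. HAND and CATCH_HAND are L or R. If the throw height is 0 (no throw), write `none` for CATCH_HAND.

Answer: L 3 R

Derivation:
Beat 14: 14 mod 2 = 0, so hand = L
Throw height = pattern[14 mod 3] = pattern[2] = 3
Lands at beat 14+3=17, 17 mod 2 = 1, so catch hand = R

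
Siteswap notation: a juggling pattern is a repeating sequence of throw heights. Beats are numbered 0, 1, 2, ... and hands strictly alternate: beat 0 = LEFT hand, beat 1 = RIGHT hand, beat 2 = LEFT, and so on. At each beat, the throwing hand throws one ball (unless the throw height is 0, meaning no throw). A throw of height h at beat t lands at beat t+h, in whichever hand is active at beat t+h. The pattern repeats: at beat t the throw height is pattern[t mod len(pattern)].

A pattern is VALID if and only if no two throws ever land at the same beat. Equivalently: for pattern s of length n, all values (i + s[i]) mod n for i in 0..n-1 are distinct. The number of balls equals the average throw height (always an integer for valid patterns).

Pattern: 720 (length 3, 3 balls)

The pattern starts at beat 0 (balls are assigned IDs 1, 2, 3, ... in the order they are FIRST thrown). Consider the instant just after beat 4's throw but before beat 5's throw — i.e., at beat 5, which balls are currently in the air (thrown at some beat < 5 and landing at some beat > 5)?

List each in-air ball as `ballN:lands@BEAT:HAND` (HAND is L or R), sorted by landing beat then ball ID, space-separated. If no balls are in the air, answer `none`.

Answer: ball3:lands@6:L ball1:lands@7:R ball2:lands@10:L

Derivation:
Beat 0 (L): throw ball1 h=7 -> lands@7:R; in-air after throw: [b1@7:R]
Beat 1 (R): throw ball2 h=2 -> lands@3:R; in-air after throw: [b2@3:R b1@7:R]
Beat 3 (R): throw ball2 h=7 -> lands@10:L; in-air after throw: [b1@7:R b2@10:L]
Beat 4 (L): throw ball3 h=2 -> lands@6:L; in-air after throw: [b3@6:L b1@7:R b2@10:L]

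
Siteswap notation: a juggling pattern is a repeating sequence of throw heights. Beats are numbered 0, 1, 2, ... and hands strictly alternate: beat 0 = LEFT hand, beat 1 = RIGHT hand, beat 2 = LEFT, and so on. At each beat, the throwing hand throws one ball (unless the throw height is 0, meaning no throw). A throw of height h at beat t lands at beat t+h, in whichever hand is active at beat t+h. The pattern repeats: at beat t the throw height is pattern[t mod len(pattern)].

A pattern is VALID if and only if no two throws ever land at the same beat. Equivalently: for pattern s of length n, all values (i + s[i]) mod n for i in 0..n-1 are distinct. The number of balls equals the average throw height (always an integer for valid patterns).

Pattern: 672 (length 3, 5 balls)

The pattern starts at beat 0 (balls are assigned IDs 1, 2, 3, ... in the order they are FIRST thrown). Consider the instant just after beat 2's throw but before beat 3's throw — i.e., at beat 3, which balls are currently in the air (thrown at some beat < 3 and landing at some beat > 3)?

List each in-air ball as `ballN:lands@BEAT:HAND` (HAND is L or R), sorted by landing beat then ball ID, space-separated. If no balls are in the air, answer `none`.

Beat 0 (L): throw ball1 h=6 -> lands@6:L; in-air after throw: [b1@6:L]
Beat 1 (R): throw ball2 h=7 -> lands@8:L; in-air after throw: [b1@6:L b2@8:L]
Beat 2 (L): throw ball3 h=2 -> lands@4:L; in-air after throw: [b3@4:L b1@6:L b2@8:L]
Beat 3 (R): throw ball4 h=6 -> lands@9:R; in-air after throw: [b3@4:L b1@6:L b2@8:L b4@9:R]

Answer: ball3:lands@4:L ball1:lands@6:L ball2:lands@8:L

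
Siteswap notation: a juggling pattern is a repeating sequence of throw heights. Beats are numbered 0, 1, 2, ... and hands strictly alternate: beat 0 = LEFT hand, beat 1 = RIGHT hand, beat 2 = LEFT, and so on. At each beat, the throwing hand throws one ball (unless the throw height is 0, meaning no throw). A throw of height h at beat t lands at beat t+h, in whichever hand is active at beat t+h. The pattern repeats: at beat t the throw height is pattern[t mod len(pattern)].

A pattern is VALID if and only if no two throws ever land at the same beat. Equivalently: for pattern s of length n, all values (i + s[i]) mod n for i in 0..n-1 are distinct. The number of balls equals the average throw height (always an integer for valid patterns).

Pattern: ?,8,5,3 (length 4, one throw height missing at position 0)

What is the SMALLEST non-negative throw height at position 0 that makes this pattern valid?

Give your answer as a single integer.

Answer: 0

Derivation:
i=0: s[i]=? (unknown)
i=1: (1 + 8) mod 4 = 1
i=2: (2 + 5) mod 4 = 3
i=3: (3 + 3) mod 4 = 2
Known residues: [1, 2, 3]; need a permutation of 0..3, so missing residue r = 0
Need (0 + s) mod 4 = 0; smallest s = (0 - 0) mod 4 = 0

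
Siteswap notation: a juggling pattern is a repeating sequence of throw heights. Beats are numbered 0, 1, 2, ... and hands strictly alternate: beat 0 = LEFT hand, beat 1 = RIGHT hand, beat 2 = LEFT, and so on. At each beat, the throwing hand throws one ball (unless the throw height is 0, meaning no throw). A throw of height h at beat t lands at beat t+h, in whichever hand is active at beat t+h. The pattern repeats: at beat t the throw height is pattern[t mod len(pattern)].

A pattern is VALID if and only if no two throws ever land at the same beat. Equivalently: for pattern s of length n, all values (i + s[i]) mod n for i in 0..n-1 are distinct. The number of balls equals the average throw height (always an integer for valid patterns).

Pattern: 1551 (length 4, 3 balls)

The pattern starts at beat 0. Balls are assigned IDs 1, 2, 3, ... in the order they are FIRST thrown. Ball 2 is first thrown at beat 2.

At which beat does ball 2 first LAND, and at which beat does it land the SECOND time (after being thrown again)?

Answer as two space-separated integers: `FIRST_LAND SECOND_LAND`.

Beat 0 (L): throw ball1 h=1 -> lands@1:R; in-air after throw: [b1@1:R]
Beat 1 (R): throw ball1 h=5 -> lands@6:L; in-air after throw: [b1@6:L]
Beat 2 (L): throw ball2 h=5 -> lands@7:R; in-air after throw: [b1@6:L b2@7:R]
Beat 3 (R): throw ball3 h=1 -> lands@4:L; in-air after throw: [b3@4:L b1@6:L b2@7:R]
Beat 4 (L): throw ball3 h=1 -> lands@5:R; in-air after throw: [b3@5:R b1@6:L b2@7:R]
Beat 5 (R): throw ball3 h=5 -> lands@10:L; in-air after throw: [b1@6:L b2@7:R b3@10:L]
Beat 6 (L): throw ball1 h=5 -> lands@11:R; in-air after throw: [b2@7:R b3@10:L b1@11:R]
Beat 7 (R): throw ball2 h=1 -> lands@8:L; in-air after throw: [b2@8:L b3@10:L b1@11:R]
Beat 8 (L): throw ball2 h=1 -> lands@9:R; in-air after throw: [b2@9:R b3@10:L b1@11:R]
Ball 2: thrown@2 h=5 -> first land @7; rethrown@7 h=1 -> second land @8

Answer: 7 8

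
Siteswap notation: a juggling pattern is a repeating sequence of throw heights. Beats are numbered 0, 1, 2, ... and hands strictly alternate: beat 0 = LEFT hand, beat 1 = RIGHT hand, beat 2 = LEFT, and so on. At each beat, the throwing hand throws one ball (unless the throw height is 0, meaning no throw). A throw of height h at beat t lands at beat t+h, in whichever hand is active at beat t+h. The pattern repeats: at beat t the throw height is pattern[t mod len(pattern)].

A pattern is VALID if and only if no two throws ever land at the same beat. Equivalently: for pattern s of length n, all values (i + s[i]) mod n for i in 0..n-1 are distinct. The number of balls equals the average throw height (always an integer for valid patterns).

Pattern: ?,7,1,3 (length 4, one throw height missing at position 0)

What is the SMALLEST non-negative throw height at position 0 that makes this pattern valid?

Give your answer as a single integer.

i=0: s[i]=? (unknown)
i=1: (1 + 7) mod 4 = 0
i=2: (2 + 1) mod 4 = 3
i=3: (3 + 3) mod 4 = 2
Known residues: [0, 2, 3]; need a permutation of 0..3, so missing residue r = 1
Need (0 + s) mod 4 = 1; smallest s = (1 - 0) mod 4 = 1

Answer: 1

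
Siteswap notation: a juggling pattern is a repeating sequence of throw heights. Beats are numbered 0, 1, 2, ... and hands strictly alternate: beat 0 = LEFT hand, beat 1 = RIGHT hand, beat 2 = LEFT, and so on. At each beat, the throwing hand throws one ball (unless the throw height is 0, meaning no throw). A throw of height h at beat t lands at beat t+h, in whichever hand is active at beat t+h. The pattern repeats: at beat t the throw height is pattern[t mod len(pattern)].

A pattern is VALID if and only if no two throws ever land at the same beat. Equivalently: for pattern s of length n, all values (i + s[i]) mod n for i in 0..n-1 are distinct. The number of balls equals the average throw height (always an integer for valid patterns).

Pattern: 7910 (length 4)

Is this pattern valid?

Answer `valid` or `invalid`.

i=0: (i + s[i]) mod n = (0 + 7) mod 4 = 3
i=1: (i + s[i]) mod n = (1 + 9) mod 4 = 2
i=2: (i + s[i]) mod n = (2 + 1) mod 4 = 3
i=3: (i + s[i]) mod n = (3 + 0) mod 4 = 3
Residues: [3, 2, 3, 3], distinct: False

Answer: invalid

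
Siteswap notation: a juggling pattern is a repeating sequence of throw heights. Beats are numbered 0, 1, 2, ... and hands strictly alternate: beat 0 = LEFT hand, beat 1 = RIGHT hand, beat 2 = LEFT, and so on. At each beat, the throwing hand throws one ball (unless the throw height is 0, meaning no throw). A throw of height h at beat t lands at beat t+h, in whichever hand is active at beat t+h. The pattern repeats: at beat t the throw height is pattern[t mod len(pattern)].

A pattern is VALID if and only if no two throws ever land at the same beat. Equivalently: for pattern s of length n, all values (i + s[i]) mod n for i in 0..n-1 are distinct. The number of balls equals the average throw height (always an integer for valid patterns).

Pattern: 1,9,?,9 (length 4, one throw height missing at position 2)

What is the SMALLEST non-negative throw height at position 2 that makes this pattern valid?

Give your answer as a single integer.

i=0: (0 + 1) mod 4 = 1
i=1: (1 + 9) mod 4 = 2
i=2: s[i]=? (unknown)
i=3: (3 + 9) mod 4 = 0
Known residues: [0, 1, 2]; need a permutation of 0..3, so missing residue r = 3
Need (2 + s) mod 4 = 3; smallest s = (3 - 2) mod 4 = 1

Answer: 1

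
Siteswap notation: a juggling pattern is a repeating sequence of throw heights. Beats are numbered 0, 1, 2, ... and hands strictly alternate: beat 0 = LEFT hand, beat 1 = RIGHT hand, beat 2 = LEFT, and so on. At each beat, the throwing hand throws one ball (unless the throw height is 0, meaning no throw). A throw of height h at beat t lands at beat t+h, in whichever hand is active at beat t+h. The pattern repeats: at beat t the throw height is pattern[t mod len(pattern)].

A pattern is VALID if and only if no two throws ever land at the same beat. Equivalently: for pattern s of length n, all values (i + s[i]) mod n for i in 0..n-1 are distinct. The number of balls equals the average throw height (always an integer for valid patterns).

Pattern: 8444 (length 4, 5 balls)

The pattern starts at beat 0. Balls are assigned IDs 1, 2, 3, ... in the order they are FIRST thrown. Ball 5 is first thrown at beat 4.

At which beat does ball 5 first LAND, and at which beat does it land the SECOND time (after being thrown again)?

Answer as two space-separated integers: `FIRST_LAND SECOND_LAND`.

Answer: 12 20

Derivation:
Beat 0 (L): throw ball1 h=8 -> lands@8:L; in-air after throw: [b1@8:L]
Beat 1 (R): throw ball2 h=4 -> lands@5:R; in-air after throw: [b2@5:R b1@8:L]
Beat 2 (L): throw ball3 h=4 -> lands@6:L; in-air after throw: [b2@5:R b3@6:L b1@8:L]
Beat 3 (R): throw ball4 h=4 -> lands@7:R; in-air after throw: [b2@5:R b3@6:L b4@7:R b1@8:L]
Beat 4 (L): throw ball5 h=8 -> lands@12:L; in-air after throw: [b2@5:R b3@6:L b4@7:R b1@8:L b5@12:L]
Beat 5 (R): throw ball2 h=4 -> lands@9:R; in-air after throw: [b3@6:L b4@7:R b1@8:L b2@9:R b5@12:L]
Beat 6 (L): throw ball3 h=4 -> lands@10:L; in-air after throw: [b4@7:R b1@8:L b2@9:R b3@10:L b5@12:L]
Beat 7 (R): throw ball4 h=4 -> lands@11:R; in-air after throw: [b1@8:L b2@9:R b3@10:L b4@11:R b5@12:L]
Beat 8 (L): throw ball1 h=8 -> lands@16:L; in-air after throw: [b2@9:R b3@10:L b4@11:R b5@12:L b1@16:L]
Beat 9 (R): throw ball2 h=4 -> lands@13:R; in-air after throw: [b3@10:L b4@11:R b5@12:L b2@13:R b1@16:L]
Beat 10 (L): throw ball3 h=4 -> lands@14:L; in-air after throw: [b4@11:R b5@12:L b2@13:R b3@14:L b1@16:L]
Beat 11 (R): throw ball4 h=4 -> lands@15:R; in-air after throw: [b5@12:L b2@13:R b3@14:L b4@15:R b1@16:L]
Beat 12 (L): throw ball5 h=8 -> lands@20:L; in-air after throw: [b2@13:R b3@14:L b4@15:R b1@16:L b5@20:L]
Beat 13 (R): throw ball2 h=4 -> lands@17:R; in-air after throw: [b3@14:L b4@15:R b1@16:L b2@17:R b5@20:L]
Beat 14 (L): throw ball3 h=4 -> lands@18:L; in-air after throw: [b4@15:R b1@16:L b2@17:R b3@18:L b5@20:L]
Beat 15 (R): throw ball4 h=4 -> lands@19:R; in-air after throw: [b1@16:L b2@17:R b3@18:L b4@19:R b5@20:L]
Beat 16 (L): throw ball1 h=8 -> lands@24:L; in-air after throw: [b2@17:R b3@18:L b4@19:R b5@20:L b1@24:L]
Ball 5: thrown@4 h=8 -> first land @12; rethrown@12 h=8 -> second land @20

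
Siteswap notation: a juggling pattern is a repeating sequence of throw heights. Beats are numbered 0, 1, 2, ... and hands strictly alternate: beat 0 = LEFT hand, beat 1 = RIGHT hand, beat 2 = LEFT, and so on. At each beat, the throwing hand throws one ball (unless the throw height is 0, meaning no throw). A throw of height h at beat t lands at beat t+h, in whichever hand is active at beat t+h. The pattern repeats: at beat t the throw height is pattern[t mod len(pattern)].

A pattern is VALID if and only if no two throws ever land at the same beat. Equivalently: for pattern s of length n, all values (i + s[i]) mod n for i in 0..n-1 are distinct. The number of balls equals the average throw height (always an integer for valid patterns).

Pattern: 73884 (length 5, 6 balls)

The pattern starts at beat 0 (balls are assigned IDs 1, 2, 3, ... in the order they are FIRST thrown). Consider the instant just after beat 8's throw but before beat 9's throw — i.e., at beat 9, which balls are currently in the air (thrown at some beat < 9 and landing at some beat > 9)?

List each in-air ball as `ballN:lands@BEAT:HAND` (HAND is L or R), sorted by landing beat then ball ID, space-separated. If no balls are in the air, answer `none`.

Answer: ball3:lands@10:L ball4:lands@11:R ball5:lands@12:L ball1:lands@15:R ball2:lands@16:L

Derivation:
Beat 0 (L): throw ball1 h=7 -> lands@7:R; in-air after throw: [b1@7:R]
Beat 1 (R): throw ball2 h=3 -> lands@4:L; in-air after throw: [b2@4:L b1@7:R]
Beat 2 (L): throw ball3 h=8 -> lands@10:L; in-air after throw: [b2@4:L b1@7:R b3@10:L]
Beat 3 (R): throw ball4 h=8 -> lands@11:R; in-air after throw: [b2@4:L b1@7:R b3@10:L b4@11:R]
Beat 4 (L): throw ball2 h=4 -> lands@8:L; in-air after throw: [b1@7:R b2@8:L b3@10:L b4@11:R]
Beat 5 (R): throw ball5 h=7 -> lands@12:L; in-air after throw: [b1@7:R b2@8:L b3@10:L b4@11:R b5@12:L]
Beat 6 (L): throw ball6 h=3 -> lands@9:R; in-air after throw: [b1@7:R b2@8:L b6@9:R b3@10:L b4@11:R b5@12:L]
Beat 7 (R): throw ball1 h=8 -> lands@15:R; in-air after throw: [b2@8:L b6@9:R b3@10:L b4@11:R b5@12:L b1@15:R]
Beat 8 (L): throw ball2 h=8 -> lands@16:L; in-air after throw: [b6@9:R b3@10:L b4@11:R b5@12:L b1@15:R b2@16:L]
Beat 9 (R): throw ball6 h=4 -> lands@13:R; in-air after throw: [b3@10:L b4@11:R b5@12:L b6@13:R b1@15:R b2@16:L]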